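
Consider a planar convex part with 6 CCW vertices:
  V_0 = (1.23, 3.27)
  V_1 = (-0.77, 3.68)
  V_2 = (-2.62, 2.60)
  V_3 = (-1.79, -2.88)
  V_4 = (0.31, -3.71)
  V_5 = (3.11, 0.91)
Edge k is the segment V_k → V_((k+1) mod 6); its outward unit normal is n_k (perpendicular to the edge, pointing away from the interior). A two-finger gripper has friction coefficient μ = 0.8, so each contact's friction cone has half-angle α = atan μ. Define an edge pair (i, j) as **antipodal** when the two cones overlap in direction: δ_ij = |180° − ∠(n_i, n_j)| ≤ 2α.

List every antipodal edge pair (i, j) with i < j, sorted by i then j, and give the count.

count = 8; pairs: (0,2), (0,3), (0,4), (1,3), (1,4), (2,4), (2,5), (3,5)

α = atan 0.8 = 38.66°;  2α = 77.32°
n_0 = (+0.2008, +0.9796)
n_1 = (-0.5042, +0.8636)
n_2 = (-0.9887, -0.1498)
n_3 = (-0.3676, -0.9300)
n_4 = (+0.8552, -0.5183)
n_5 = (+0.7822, +0.6231)
  (0,1): δ = 138.14°  ·
  (0,2): δ = 69.80°  ✓
  (0,3): δ = 9.98°  ✓
  (0,4): δ = 70.37°  ✓
  (0,5): δ = 140.13°  ·
  (1,2): δ = 111.66°  ·
  (1,3): δ = 51.84°  ✓
  (1,4): δ = 28.51°  ✓
  (1,5): δ = 98.27°  ·
  (2,3): δ = 120.18°  ·
  (2,4): δ = 39.83°  ✓
  (2,5): δ = 29.93°  ✓
  (3,4): δ = 99.65°  ·
  (3,5): δ = 29.89°  ✓
  (4,5): δ = 110.24°  ·
antipodal pairs: 8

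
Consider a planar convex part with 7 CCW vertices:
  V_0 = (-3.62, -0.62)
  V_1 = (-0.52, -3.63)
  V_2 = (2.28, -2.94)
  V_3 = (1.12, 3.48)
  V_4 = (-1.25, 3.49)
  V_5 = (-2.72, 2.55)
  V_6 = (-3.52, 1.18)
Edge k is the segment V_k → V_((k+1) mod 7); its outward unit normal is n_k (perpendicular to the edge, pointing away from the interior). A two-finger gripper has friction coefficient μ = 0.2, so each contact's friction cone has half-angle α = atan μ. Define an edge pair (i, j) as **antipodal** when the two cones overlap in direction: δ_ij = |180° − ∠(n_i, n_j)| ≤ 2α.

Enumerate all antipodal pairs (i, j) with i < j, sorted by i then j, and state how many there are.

α = atan 0.2 = 11.31°;  2α = 22.62°
n_0 = (-0.6966, -0.7174)
n_1 = (+0.2393, -0.9710)
n_2 = (+0.9841, +0.1778)
n_3 = (+0.0042, +1.0000)
n_4 = (-0.5387, +0.8425)
n_5 = (-0.8636, +0.5043)
n_6 = (-0.9985, +0.0555)
  (0,1): δ = 122.00°  ·
  (0,2): δ = 35.60°  ·
  (0,3): δ = 43.91°  ·
  (0,4): δ = 76.75°  ·
  (0,5): δ = 103.87°  ·
  (0,6): δ = 130.98°  ·
  (1,2): δ = 93.60°  ·
  (1,3): δ = 14.09°  ✓
  (1,4): δ = 18.75°  ✓
  (1,5): δ = 45.87°  ·
  (1,6): δ = 72.98°  ·
  (2,3): δ = 100.48°  ·
  (2,4): δ = 67.64°  ·
  (2,5): δ = 40.52°  ·
  (2,6): δ = 13.42°  ✓
  (3,4): δ = 147.16°  ·
  (3,5): δ = 120.04°  ·
  (3,6): δ = 92.94°  ·
  (4,5): δ = 152.88°  ·
  (4,6): δ = 125.78°  ·
  (5,6): δ = 152.90°  ·
antipodal pairs: 3

count = 3; pairs: (1,3), (1,4), (2,6)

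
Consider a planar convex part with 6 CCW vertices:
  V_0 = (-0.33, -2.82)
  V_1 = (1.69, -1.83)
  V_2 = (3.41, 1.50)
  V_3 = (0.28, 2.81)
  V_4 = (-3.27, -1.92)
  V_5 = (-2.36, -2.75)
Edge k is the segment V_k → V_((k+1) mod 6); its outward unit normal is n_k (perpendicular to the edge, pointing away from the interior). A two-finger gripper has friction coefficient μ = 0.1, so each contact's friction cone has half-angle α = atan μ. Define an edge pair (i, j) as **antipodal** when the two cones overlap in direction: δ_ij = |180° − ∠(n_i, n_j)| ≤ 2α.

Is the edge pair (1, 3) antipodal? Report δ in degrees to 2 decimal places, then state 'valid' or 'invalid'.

α = atan 0.1 = 5.71°;  2α = 11.42°
edge 1: e_1 = (+1.72, +3.33);  n_1 = (+0.8885, -0.4589)
edge 3: e_3 = (-3.55, -4.73);  n_3 = (-0.7998, +0.6003)
∠(n_1, n_3) = 170.43°
δ = |180° − 170.43°| = 9.57°
9.57° ≤ 2α = 11.42°  →  valid

δ = 9.57°, valid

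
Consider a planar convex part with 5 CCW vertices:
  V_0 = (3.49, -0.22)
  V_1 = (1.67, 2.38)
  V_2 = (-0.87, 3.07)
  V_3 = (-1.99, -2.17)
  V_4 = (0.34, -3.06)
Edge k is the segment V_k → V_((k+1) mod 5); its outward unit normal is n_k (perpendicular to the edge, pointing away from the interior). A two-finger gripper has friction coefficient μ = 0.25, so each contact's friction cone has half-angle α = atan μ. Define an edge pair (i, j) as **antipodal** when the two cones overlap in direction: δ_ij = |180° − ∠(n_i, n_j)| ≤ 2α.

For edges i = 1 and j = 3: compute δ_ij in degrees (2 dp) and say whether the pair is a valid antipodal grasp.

α = atan 0.25 = 14.04°;  2α = 28.07°
edge 1: e_1 = (-2.54, +0.69);  n_1 = (+0.2622, +0.9650)
edge 3: e_3 = (+2.33, -0.89);  n_3 = (-0.3568, -0.9342)
∠(n_1, n_3) = 174.29°
δ = |180° − 174.29°| = 5.71°
5.71° ≤ 2α = 28.07°  →  valid

δ = 5.71°, valid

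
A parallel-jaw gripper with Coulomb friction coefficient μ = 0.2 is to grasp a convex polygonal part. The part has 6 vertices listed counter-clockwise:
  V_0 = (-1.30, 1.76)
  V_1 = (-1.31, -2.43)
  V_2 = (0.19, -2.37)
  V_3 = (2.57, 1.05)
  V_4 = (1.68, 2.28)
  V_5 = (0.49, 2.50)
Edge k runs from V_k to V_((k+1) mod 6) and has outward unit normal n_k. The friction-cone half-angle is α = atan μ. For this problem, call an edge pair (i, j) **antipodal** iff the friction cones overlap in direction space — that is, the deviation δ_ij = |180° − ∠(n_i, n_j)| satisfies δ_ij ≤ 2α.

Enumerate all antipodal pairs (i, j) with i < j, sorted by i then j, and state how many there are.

count = 2; pairs: (1,4), (1,5)

α = atan 0.2 = 11.31°;  2α = 22.62°
n_0 = (-1.0000, +0.0024)
n_1 = (+0.0400, -0.9992)
n_2 = (+0.8208, -0.5712)
n_3 = (+0.8102, +0.5862)
n_4 = (+0.1818, +0.9833)
n_5 = (-0.3820, +0.9241)
  (0,1): δ = 87.57°  ·
  (0,2): δ = 34.70°  ·
  (0,3): δ = 36.03°  ·
  (0,4): δ = 79.66°  ·
  (0,5): δ = 112.60°  ·
  (1,2): δ = 127.12°  ·
  (1,3): δ = 56.40°  ·
  (1,4): δ = 12.76°  ✓
  (1,5): δ = 20.17°  ✓
  (2,3): δ = 109.28°  ·
  (2,4): δ = 65.64°  ·
  (2,5): δ = 32.71°  ·
  (3,4): δ = 136.36°  ·
  (3,5): δ = 103.43°  ·
  (4,5): δ = 147.07°  ·
antipodal pairs: 2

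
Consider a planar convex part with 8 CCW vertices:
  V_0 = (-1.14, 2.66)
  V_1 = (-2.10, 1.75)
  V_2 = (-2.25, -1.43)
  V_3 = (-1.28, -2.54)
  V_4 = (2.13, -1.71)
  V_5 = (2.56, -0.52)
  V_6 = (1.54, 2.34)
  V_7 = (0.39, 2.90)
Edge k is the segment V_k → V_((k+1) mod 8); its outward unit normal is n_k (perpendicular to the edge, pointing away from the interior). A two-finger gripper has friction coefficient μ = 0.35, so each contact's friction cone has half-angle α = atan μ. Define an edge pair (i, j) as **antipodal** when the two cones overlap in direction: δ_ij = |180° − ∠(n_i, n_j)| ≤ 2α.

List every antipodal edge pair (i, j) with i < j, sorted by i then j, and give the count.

count = 7; pairs: (0,3), (0,4), (1,4), (1,5), (2,5), (2,6), (3,7)

α = atan 0.35 = 19.29°;  2α = 38.58°
n_0 = (-0.6880, +0.7258)
n_1 = (-0.9989, +0.0471)
n_2 = (-0.7530, -0.6580)
n_3 = (+0.2365, -0.9716)
n_4 = (+0.9405, -0.3398)
n_5 = (+0.9419, +0.3359)
n_6 = (+0.4378, +0.8991)
n_7 = (-0.1550, +0.9879)
  (0,1): δ = 136.17°  ·
  (0,2): δ = 92.32°  ·
  (0,3): δ = 29.79°  ✓
  (0,4): δ = 26.66°  ✓
  (0,5): δ = 66.16°  ·
  (0,6): δ = 110.57°  ·
  (0,7): δ = 145.45°  ·
  (1,2): δ = 136.15°  ·
  (1,3): δ = 73.62°  ·
  (1,4): δ = 17.17°  ✓
  (1,5): δ = 22.33°  ✓
  (1,6): δ = 66.74°  ·
  (1,7): δ = 101.62°  ·
  (2,3): δ = 117.47°  ·
  (2,4): δ = 61.02°  ·
  (2,5): δ = 21.52°  ✓
  (2,6): δ = 22.89°  ✓
  (2,7): δ = 57.77°  ·
  (3,4): δ = 123.55°  ·
  (3,5): δ = 84.05°  ·
  (3,6): δ = 39.64°  ·
  (3,7): δ = 4.76°  ✓
  (4,5): δ = 140.50°  ·
  (4,6): δ = 96.10°  ·
  (4,7): δ = 61.22°  ·
  (5,6): δ = 135.59°  ·
  (5,7): δ = 100.71°  ·
  (6,7): δ = 145.12°  ·
antipodal pairs: 7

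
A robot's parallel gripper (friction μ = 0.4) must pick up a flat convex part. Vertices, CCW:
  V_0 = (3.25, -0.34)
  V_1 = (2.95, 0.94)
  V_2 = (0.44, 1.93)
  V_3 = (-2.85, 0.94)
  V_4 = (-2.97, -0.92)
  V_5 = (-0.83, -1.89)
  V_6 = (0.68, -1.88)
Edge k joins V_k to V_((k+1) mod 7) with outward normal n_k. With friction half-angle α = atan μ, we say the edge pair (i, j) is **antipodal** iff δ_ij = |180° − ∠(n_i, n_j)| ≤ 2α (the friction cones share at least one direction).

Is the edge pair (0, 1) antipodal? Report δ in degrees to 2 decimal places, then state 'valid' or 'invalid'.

δ = 124.72°, invalid

α = atan 0.4 = 21.80°;  2α = 43.60°
edge 0: e_0 = (-0.30, +1.28);  n_0 = (+0.9736, +0.2282)
edge 1: e_1 = (-2.51, +0.99);  n_1 = (+0.3669, +0.9303)
∠(n_0, n_1) = 55.28°
δ = |180° − 55.28°| = 124.72°
124.72° > 2α = 43.60°  →  invalid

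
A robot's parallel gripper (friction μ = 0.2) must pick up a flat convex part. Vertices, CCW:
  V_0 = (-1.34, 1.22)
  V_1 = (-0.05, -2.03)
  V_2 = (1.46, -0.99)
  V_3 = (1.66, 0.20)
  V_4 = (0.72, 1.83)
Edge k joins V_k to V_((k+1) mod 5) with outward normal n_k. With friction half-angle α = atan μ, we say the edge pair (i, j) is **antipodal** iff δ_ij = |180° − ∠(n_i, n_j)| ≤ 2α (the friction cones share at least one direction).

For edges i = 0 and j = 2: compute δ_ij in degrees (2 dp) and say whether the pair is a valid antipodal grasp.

δ = 31.19°, invalid

α = atan 0.2 = 11.31°;  2α = 22.62°
edge 0: e_0 = (+1.29, -3.25);  n_0 = (-0.9295, -0.3689)
edge 2: e_2 = (+0.20, +1.19);  n_2 = (+0.9862, -0.1657)
∠(n_0, n_2) = 148.81°
δ = |180° − 148.81°| = 31.19°
31.19° > 2α = 22.62°  →  invalid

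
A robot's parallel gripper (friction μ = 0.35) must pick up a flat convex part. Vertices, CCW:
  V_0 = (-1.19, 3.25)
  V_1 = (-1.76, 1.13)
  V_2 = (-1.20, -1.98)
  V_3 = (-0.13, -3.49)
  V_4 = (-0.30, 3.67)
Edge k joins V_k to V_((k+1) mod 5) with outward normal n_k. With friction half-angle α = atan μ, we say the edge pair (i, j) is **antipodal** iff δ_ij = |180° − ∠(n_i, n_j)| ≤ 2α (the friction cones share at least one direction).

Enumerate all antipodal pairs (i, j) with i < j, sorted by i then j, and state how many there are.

α = atan 0.35 = 19.29°;  2α = 38.58°
n_0 = (-0.9657, +0.2596)
n_1 = (-0.9842, -0.1772)
n_2 = (-0.8159, -0.5782)
n_3 = (+0.9997, +0.0237)
n_4 = (-0.4268, +0.9044)
  (0,1): δ = 154.74°  ·
  (0,2): δ = 129.63°  ·
  (0,3): δ = 16.41°  ✓
  (0,4): δ = 130.31°  ·
  (1,2): δ = 154.89°  ·
  (1,3): δ = 8.85°  ✓
  (1,4): δ = 105.06°  ·
  (2,3): δ = 33.96°  ✓
  (2,4): δ = 79.94°  ·
  (3,4): δ = 66.10°  ·
antipodal pairs: 3

count = 3; pairs: (0,3), (1,3), (2,3)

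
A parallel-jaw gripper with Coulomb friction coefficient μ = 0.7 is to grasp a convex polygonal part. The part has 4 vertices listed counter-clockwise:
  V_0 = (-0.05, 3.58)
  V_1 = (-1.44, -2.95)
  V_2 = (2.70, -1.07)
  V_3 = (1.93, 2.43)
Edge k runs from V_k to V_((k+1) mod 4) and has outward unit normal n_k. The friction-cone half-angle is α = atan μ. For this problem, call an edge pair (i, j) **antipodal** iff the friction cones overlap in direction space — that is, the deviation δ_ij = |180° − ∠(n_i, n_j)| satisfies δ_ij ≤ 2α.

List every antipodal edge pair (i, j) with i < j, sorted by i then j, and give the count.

α = atan 0.7 = 34.99°;  2α = 69.98°
n_0 = (-0.9781, +0.2082)
n_1 = (+0.4135, -0.9105)
n_2 = (+0.9766, +0.2149)
n_3 = (+0.5022, +0.8647)
  (0,1): δ = 53.56°  ✓
  (0,2): δ = 24.42°  ✓
  (0,3): δ = 71.87°  ·
  (1,2): δ = 102.02°  ·
  (1,3): δ = 54.57°  ✓
  (2,3): δ = 132.56°  ·
antipodal pairs: 3

count = 3; pairs: (0,1), (0,2), (1,3)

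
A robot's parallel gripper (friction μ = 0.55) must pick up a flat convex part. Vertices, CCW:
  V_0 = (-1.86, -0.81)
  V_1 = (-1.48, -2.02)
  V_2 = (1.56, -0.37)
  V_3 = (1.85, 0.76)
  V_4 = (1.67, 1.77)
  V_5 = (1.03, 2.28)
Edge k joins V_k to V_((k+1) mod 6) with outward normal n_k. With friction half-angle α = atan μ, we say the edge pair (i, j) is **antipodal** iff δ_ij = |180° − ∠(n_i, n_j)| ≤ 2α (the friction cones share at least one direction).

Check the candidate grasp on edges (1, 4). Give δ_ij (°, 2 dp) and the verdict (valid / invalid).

δ = 67.04°, invalid

α = atan 0.55 = 28.81°;  2α = 57.62°
edge 1: e_1 = (+3.04, +1.65);  n_1 = (+0.4770, -0.8789)
edge 4: e_4 = (-0.64, +0.51);  n_4 = (+0.6232, +0.7821)
∠(n_1, n_4) = 112.96°
δ = |180° − 112.96°| = 67.04°
67.04° > 2α = 57.62°  →  invalid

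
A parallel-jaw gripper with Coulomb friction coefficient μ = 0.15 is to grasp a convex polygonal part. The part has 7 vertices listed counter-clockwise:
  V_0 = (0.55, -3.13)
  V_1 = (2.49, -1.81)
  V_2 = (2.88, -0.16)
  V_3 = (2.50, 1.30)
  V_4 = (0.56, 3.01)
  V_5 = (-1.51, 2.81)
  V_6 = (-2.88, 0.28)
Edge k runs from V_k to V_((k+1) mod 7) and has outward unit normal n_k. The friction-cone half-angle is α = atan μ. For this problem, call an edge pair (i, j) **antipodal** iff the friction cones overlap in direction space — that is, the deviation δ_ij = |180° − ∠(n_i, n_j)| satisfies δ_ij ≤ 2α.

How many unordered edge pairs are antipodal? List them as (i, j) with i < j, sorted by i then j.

α = atan 0.15 = 8.53°;  2α = 17.06°
n_0 = (+0.5625, -0.8268)
n_1 = (+0.9732, -0.2300)
n_2 = (+0.9678, +0.2519)
n_3 = (+0.6612, +0.7502)
n_4 = (-0.0962, +0.9954)
n_5 = (-0.8794, +0.4762)
n_6 = (-0.7050, -0.7092)
  (0,1): δ = 137.53°  ·
  (0,2): δ = 109.64°  ·
  (0,3): δ = 75.63°  ·
  (0,4): δ = 28.71°  ·
  (0,5): δ = 27.33°  ·
  (0,6): δ = 100.94°  ·
  (1,2): δ = 152.11°  ·
  (1,3): δ = 118.10°  ·
  (1,4): δ = 71.18°  ·
  (1,5): δ = 15.14°  ✓
  (1,6): δ = 58.47°  ·
  (2,3): δ = 145.98°  ·
  (2,4): δ = 99.07°  ·
  (2,5): δ = 43.02°  ·
  (2,6): δ = 30.58°  ·
  (3,4): δ = 133.09°  ·
  (3,5): δ = 77.04°  ·
  (3,6): δ = 3.44°  ✓
  (4,5): δ = 123.95°  ·
  (4,6): δ = 50.35°  ·
  (5,6): δ = 106.40°  ·
antipodal pairs: 2

count = 2; pairs: (1,5), (3,6)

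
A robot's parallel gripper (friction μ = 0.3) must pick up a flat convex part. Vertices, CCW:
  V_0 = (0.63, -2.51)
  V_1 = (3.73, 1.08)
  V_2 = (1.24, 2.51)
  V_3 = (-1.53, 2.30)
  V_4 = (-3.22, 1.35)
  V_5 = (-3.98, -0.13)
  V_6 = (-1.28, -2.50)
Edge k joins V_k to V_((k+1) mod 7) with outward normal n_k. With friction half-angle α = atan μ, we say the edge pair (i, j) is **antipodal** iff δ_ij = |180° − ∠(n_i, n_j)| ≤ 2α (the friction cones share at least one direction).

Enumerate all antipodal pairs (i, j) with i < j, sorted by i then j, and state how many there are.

count = 6; pairs: (0,3), (0,4), (1,5), (1,6), (2,6), (3,6)

α = atan 0.3 = 16.70°;  2α = 33.40°
n_0 = (+0.7569, -0.6536)
n_1 = (+0.4980, +0.8672)
n_2 = (-0.0756, +0.9971)
n_3 = (-0.4900, +0.8717)
n_4 = (-0.8896, +0.4568)
n_5 = (-0.6597, -0.7515)
n_6 = (-0.0052, -1.0000)
  (0,1): δ = 79.06°  ·
  (0,2): δ = 44.85°  ·
  (0,3): δ = 19.85°  ✓
  (0,4): δ = 13.63°  ✓
  (0,5): δ = 89.53°  ·
  (0,6): δ = 130.51°  ·
  (1,2): δ = 145.80°  ·
  (1,3): δ = 120.79°  ·
  (1,4): δ = 87.31°  ·
  (1,5): δ = 11.41°  ✓
  (1,6): δ = 29.57°  ✓
  (2,3): δ = 154.99°  ·
  (2,4): δ = 121.52°  ·
  (2,5): δ = 45.61°  ·
  (2,6): δ = 4.64°  ✓
  (3,4): δ = 146.52°  ·
  (3,5): δ = 70.62°  ·
  (3,6): δ = 29.64°  ✓
  (4,5): δ = 104.09°  ·
  (4,6): δ = 63.12°  ·
  (5,6): δ = 139.02°  ·
antipodal pairs: 6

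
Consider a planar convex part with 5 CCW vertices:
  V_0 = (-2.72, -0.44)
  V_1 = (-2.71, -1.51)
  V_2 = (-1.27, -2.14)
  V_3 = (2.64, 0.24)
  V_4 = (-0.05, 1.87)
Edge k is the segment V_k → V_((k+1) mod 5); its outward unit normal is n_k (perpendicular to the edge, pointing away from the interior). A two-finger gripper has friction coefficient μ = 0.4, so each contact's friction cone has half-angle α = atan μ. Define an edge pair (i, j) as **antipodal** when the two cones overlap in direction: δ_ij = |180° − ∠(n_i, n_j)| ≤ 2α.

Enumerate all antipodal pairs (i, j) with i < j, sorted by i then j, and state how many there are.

α = atan 0.4 = 21.80°;  2α = 43.60°
n_0 = (-1.0000, -0.0093)
n_1 = (-0.4008, -0.9162)
n_2 = (+0.5199, -0.8542)
n_3 = (+0.5182, +0.8552)
n_4 = (-0.6543, +0.7562)
  (0,1): δ = 114.16°  ·
  (0,2): δ = 59.21°  ·
  (0,3): δ = 58.25°  ·
  (0,4): δ = 130.33°  ·
  (1,2): δ = 125.04°  ·
  (1,3): δ = 7.58°  ✓
  (1,4): δ = 64.49°  ·
  (2,3): δ = 62.54°  ·
  (2,4): δ = 9.54°  ✓
  (3,4): δ = 107.92°  ·
antipodal pairs: 2

count = 2; pairs: (1,3), (2,4)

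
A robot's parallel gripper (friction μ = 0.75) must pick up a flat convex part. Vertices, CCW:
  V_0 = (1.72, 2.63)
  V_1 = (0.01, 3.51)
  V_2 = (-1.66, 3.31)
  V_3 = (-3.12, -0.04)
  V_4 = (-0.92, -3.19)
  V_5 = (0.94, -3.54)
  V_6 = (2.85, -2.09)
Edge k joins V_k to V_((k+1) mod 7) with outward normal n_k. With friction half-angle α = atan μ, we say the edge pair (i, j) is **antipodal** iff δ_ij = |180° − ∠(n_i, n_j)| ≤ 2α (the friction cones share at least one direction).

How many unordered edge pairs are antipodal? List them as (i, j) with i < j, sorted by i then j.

count = 10; pairs: (0,3), (0,4), (0,5), (1,3), (1,4), (1,5), (2,5), (2,6), (3,6), (4,6)

α = atan 0.75 = 36.87°;  2α = 73.74°
n_0 = (+0.4576, +0.8892)
n_1 = (-0.1189, +0.9929)
n_2 = (-0.9167, +0.3995)
n_3 = (-0.8198, -0.5726)
n_4 = (-0.1849, -0.9828)
n_5 = (+0.6047, -0.7965)
n_6 = (+0.9725, +0.2328)
  (0,1): δ = 145.94°  ·
  (0,2): δ = 86.32°  ·
  (0,3): δ = 27.84°  ✓
  (0,4): δ = 16.57°  ✓
  (0,5): δ = 64.44°  ✓
  (0,6): δ = 130.69°  ·
  (1,2): δ = 120.38°  ·
  (1,3): δ = 61.90°  ✓
  (1,4): δ = 17.49°  ✓
  (1,5): δ = 30.38°  ✓
  (1,6): δ = 96.63°  ·
  (2,3): δ = 121.52°  ·
  (2,4): δ = 77.11°  ·
  (2,5): δ = 29.25°  ✓
  (2,6): δ = 37.01°  ✓
  (3,4): δ = 135.59°  ·
  (3,5): δ = 87.73°  ·
  (3,6): δ = 21.47°  ✓
  (4,5): δ = 132.14°  ·
  (4,6): δ = 65.88°  ✓
  (5,6): δ = 113.74°  ·
antipodal pairs: 10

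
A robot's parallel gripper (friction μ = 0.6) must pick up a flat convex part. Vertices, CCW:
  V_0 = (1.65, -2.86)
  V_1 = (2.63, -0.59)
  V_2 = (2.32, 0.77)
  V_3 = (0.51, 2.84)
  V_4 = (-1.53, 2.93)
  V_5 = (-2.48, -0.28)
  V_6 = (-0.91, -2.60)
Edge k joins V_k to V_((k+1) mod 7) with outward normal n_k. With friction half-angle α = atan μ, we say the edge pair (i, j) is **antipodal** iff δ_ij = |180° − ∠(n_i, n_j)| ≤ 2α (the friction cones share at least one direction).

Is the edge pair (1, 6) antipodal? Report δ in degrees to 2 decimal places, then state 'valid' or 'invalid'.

δ = 71.36°, invalid

α = atan 0.6 = 30.96°;  2α = 61.93°
edge 1: e_1 = (-0.31, +1.36);  n_1 = (+0.9750, +0.2222)
edge 6: e_6 = (+2.56, -0.26);  n_6 = (-0.1010, -0.9949)
∠(n_1, n_6) = 108.64°
δ = |180° − 108.64°| = 71.36°
71.36° > 2α = 61.93°  →  invalid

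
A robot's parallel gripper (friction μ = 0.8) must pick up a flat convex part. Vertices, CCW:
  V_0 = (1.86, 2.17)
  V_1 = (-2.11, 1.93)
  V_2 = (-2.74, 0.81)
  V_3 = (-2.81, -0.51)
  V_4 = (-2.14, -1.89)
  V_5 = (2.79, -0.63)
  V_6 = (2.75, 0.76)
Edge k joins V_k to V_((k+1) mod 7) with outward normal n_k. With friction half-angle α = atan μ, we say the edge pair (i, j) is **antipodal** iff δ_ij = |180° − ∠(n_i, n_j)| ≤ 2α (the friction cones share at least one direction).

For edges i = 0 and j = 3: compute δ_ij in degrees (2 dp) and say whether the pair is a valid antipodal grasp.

α = atan 0.8 = 38.66°;  2α = 77.32°
edge 0: e_0 = (-3.97, -0.24);  n_0 = (-0.0603, +0.9982)
edge 3: e_3 = (+0.67, -1.38);  n_3 = (-0.8996, -0.4368)
∠(n_0, n_3) = 112.44°
δ = |180° − 112.44°| = 67.56°
67.56° ≤ 2α = 77.32°  →  valid

δ = 67.56°, valid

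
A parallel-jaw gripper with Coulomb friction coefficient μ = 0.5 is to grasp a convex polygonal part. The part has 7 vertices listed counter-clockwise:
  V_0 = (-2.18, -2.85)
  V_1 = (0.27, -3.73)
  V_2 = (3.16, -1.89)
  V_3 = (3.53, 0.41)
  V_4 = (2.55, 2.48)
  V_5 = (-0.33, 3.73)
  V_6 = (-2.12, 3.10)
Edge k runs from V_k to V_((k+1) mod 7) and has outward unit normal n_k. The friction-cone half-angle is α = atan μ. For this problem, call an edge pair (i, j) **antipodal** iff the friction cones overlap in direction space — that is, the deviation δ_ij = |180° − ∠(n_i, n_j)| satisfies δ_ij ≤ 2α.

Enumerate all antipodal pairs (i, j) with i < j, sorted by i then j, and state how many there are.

α = atan 0.5 = 26.57°;  2α = 53.13°
n_0 = (-0.3380, -0.9411)
n_1 = (+0.5371, -0.8435)
n_2 = (+0.9873, -0.1588)
n_3 = (+0.9038, +0.4279)
n_4 = (+0.3981, +0.9173)
n_5 = (-0.3320, +0.9433)
n_6 = (-0.9999, +0.0101)
  (0,1): δ = 127.76°  ·
  (0,2): δ = 79.38°  ·
  (0,3): δ = 44.91°  ✓
  (0,4): δ = 3.70°  ✓
  (0,5): δ = 39.15°  ✓
  (0,6): δ = 109.18°  ·
  (1,2): δ = 131.62°  ·
  (1,3): δ = 97.15°  ·
  (1,4): δ = 55.95°  ·
  (1,5): δ = 13.09°  ✓
  (1,6): δ = 56.94°  ·
  (2,3): δ = 145.53°  ·
  (2,4): δ = 104.32°  ·
  (2,5): δ = 61.47°  ·
  (2,6): δ = 8.56°  ✓
  (3,4): δ = 138.80°  ·
  (3,5): δ = 95.94°  ·
  (3,6): δ = 25.91°  ✓
  (4,5): δ = 137.15°  ·
  (4,6): δ = 67.12°  ·
  (5,6): δ = 109.97°  ·
antipodal pairs: 6

count = 6; pairs: (0,3), (0,4), (0,5), (1,5), (2,6), (3,6)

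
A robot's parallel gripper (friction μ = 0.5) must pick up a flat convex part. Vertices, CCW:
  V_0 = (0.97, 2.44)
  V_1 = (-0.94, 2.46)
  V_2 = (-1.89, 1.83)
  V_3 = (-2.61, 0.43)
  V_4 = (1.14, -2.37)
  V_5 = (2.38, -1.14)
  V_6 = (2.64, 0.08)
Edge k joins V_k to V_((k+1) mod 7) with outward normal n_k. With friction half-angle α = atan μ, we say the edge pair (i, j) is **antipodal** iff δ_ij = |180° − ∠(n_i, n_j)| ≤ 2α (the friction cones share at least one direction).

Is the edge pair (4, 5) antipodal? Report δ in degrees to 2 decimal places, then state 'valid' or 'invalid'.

α = atan 0.5 = 26.57°;  2α = 53.13°
edge 4: e_4 = (+1.24, +1.23);  n_4 = (+0.7042, -0.7100)
edge 5: e_5 = (+0.26, +1.22);  n_5 = (+0.9780, -0.2084)
∠(n_4, n_5) = 33.20°
δ = |180° − 33.20°| = 146.80°
146.80° > 2α = 53.13°  →  invalid

δ = 146.80°, invalid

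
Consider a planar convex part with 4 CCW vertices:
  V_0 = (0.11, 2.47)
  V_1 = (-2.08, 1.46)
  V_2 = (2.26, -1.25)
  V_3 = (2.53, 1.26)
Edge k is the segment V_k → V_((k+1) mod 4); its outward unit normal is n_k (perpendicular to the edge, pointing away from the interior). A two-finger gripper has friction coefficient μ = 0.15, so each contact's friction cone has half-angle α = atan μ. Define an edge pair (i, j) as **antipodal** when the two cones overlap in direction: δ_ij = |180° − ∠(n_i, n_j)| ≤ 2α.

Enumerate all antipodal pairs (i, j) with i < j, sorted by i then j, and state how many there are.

count = 1; pairs: (1,3)

α = atan 0.15 = 8.53°;  2α = 17.06°
n_0 = (-0.4188, +0.9081)
n_1 = (-0.5296, -0.8482)
n_2 = (+0.9943, -0.1070)
n_3 = (+0.4472, +0.8944)
  (0,1): δ = 56.74°  ·
  (0,2): δ = 59.10°  ·
  (0,3): δ = 128.68°  ·
  (1,2): δ = 64.16°  ·
  (1,3): δ = 5.42°  ✓
  (2,3): δ = 110.43°  ·
antipodal pairs: 1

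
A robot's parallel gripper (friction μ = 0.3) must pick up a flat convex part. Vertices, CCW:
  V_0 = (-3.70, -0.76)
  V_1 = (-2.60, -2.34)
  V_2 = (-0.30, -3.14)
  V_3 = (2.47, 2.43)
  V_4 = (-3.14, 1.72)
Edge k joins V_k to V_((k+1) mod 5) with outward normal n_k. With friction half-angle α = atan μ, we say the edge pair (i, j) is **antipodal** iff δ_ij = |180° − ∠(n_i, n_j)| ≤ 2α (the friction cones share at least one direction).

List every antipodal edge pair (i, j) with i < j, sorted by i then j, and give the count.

α = atan 0.3 = 16.70°;  2α = 33.40°
n_0 = (-0.8207, -0.5714)
n_1 = (-0.3285, -0.9445)
n_2 = (+0.8954, -0.4453)
n_3 = (-0.1256, +0.9921)
n_4 = (-0.9754, +0.2203)
  (0,1): δ = 144.02°  ·
  (0,2): δ = 61.29°  ·
  (0,3): δ = 62.37°  ·
  (0,4): δ = 132.43°  ·
  (1,2): δ = 97.26°  ·
  (1,3): δ = 26.39°  ✓
  (1,4): δ = 96.45°  ·
  (2,3): δ = 56.35°  ·
  (2,4): δ = 13.72°  ✓
  (3,4): δ = 109.94°  ·
antipodal pairs: 2

count = 2; pairs: (1,3), (2,4)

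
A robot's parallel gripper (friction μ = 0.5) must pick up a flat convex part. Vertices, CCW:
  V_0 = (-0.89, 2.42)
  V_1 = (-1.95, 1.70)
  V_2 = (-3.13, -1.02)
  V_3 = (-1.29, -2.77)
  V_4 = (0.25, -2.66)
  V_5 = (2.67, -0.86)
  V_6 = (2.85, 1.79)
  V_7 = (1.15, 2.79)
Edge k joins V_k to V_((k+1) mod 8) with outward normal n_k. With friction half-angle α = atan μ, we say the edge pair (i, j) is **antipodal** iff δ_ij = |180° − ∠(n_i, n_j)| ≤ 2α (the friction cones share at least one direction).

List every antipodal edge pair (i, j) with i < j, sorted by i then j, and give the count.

α = atan 0.5 = 26.57°;  2α = 53.13°
n_0 = (-0.5619, +0.8272)
n_1 = (-0.9174, +0.3980)
n_2 = (-0.6892, -0.7246)
n_3 = (+0.0712, -0.9975)
n_4 = (+0.5968, -0.8024)
n_5 = (+0.9977, -0.0678)
n_6 = (+0.5070, +0.8619)
n_7 = (-0.1785, +0.9839)
  (0,1): δ = 147.64°  ·
  (0,2): δ = 77.75°  ·
  (0,3): δ = 30.10°  ✓
  (0,4): δ = 2.46°  ✓
  (0,5): δ = 51.93°  ✓
  (0,6): δ = 115.35°  ·
  (0,7): δ = 156.09°  ·
  (1,2): δ = 110.11°  ·
  (1,3): δ = 62.46°  ·
  (1,4): δ = 29.91°  ✓
  (1,5): δ = 19.57°  ✓
  (1,6): δ = 82.99°  ·
  (1,7): δ = 123.73°  ·
  (2,3): δ = 132.35°  ·
  (2,4): δ = 99.79°  ·
  (2,5): δ = 50.32°  ✓
  (2,6): δ = 13.10°  ✓
  (2,7): δ = 53.84°  ·
  (3,4): δ = 147.44°  ·
  (3,5): δ = 97.97°  ·
  (3,6): δ = 34.55°  ✓
  (3,7): δ = 6.19°  ✓
  (4,5): δ = 130.53°  ·
  (4,6): δ = 67.11°  ·
  (4,7): δ = 26.36°  ✓
  (5,6): δ = 116.58°  ·
  (5,7): δ = 75.83°  ·
  (6,7): δ = 139.25°  ·
antipodal pairs: 10

count = 10; pairs: (0,3), (0,4), (0,5), (1,4), (1,5), (2,5), (2,6), (3,6), (3,7), (4,7)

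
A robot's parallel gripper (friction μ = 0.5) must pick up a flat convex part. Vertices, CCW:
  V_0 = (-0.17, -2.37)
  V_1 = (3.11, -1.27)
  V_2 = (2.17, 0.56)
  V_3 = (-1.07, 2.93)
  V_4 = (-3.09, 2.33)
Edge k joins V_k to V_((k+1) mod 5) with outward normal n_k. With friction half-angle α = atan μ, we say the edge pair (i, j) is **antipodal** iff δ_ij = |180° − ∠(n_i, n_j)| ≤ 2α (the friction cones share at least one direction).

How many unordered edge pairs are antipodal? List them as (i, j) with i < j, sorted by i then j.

α = atan 0.5 = 26.57°;  2α = 53.13°
n_0 = (+0.3180, -0.9481)
n_1 = (+0.8895, +0.4569)
n_2 = (+0.5904, +0.8071)
n_3 = (-0.2847, +0.9586)
n_4 = (-0.8494, -0.5277)
  (0,1): δ = 81.35°  ·
  (0,2): δ = 54.72°  ·
  (0,3): δ = 2.00°  ✓
  (0,4): δ = 103.31°  ·
  (1,2): δ = 153.37°  ·
  (1,3): δ = 100.64°  ·
  (1,4): δ = 4.66°  ✓
  (2,3): δ = 127.27°  ·
  (2,4): δ = 21.96°  ✓
  (3,4): δ = 74.69°  ·
antipodal pairs: 3

count = 3; pairs: (0,3), (1,4), (2,4)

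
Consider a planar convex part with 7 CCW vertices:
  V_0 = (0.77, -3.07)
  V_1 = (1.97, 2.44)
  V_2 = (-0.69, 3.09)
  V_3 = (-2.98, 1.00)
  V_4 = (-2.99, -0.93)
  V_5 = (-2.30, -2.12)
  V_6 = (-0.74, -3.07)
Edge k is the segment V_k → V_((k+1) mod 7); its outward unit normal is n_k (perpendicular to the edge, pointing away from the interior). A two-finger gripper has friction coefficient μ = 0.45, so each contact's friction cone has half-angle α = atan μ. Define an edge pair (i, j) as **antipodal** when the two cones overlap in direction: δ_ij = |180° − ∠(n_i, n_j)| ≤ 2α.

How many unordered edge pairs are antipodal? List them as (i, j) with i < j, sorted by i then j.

count = 7; pairs: (0,2), (0,3), (0,4), (1,4), (1,5), (1,6), (2,6)

α = atan 0.45 = 24.23°;  2α = 48.46°
n_0 = (+0.9771, -0.2128)
n_1 = (+0.2374, +0.9714)
n_2 = (-0.6741, +0.7386)
n_3 = (-1.0000, +0.0052)
n_4 = (-0.8651, -0.5016)
n_5 = (-0.5201, -0.8541)
n_6 = (+0.0000, -1.0000)
  (0,1): δ = 91.45°  ·
  (0,2): δ = 35.33°  ✓
  (0,3): δ = 11.99°  ✓
  (0,4): δ = 42.39°  ✓
  (0,5): δ = 70.95°  ·
  (0,6): δ = 102.29°  ·
  (1,2): δ = 123.88°  ·
  (1,3): δ = 76.57°  ·
  (1,4): δ = 46.16°  ✓
  (1,5): δ = 17.61°  ✓
  (1,6): δ = 13.73°  ✓
  (2,3): δ = 132.68°  ·
  (2,4): δ = 102.28°  ·
  (2,5): δ = 73.73°  ·
  (2,6): δ = 42.39°  ✓
  (3,4): δ = 149.60°  ·
  (3,5): δ = 121.04°  ·
  (3,6): δ = 89.70°  ·
  (4,5): δ = 151.45°  ·
  (4,6): δ = 120.11°  ·
  (5,6): δ = 148.66°  ·
antipodal pairs: 7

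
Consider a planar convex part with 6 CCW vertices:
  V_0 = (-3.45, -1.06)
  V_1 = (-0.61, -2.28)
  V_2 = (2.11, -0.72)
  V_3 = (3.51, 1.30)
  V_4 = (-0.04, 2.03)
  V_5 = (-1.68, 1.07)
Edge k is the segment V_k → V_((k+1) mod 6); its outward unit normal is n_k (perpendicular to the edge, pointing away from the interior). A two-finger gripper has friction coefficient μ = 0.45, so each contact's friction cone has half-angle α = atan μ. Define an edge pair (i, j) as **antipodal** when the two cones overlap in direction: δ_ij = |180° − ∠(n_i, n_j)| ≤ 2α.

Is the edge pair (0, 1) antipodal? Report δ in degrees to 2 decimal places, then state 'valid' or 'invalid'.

α = atan 0.45 = 24.23°;  2α = 48.46°
edge 0: e_0 = (+2.84, -1.22);  n_0 = (-0.3947, -0.9188)
edge 1: e_1 = (+2.72, +1.56);  n_1 = (+0.4975, -0.8675)
∠(n_0, n_1) = 53.08°
δ = |180° − 53.08°| = 126.92°
126.92° > 2α = 48.46°  →  invalid

δ = 126.92°, invalid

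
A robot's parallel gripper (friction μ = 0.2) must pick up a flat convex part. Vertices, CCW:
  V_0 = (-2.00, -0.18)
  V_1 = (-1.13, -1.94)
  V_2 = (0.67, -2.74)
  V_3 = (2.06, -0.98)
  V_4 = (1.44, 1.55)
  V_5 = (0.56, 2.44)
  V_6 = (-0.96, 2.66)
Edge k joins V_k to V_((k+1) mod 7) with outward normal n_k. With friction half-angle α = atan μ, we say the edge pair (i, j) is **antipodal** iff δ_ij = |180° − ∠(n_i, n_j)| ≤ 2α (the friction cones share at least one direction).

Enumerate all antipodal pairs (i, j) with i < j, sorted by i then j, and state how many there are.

count = 5; pairs: (0,3), (0,4), (1,4), (1,5), (2,6)

α = atan 0.2 = 11.31°;  2α = 22.62°
n_0 = (-0.8965, -0.4431)
n_1 = (-0.4061, -0.9138)
n_2 = (+0.7848, -0.6198)
n_3 = (+0.9713, +0.2380)
n_4 = (+0.7111, +0.7031)
n_5 = (+0.1432, +0.9897)
n_6 = (-0.9390, +0.3439)
  (0,1): δ = 140.27°  ·
  (0,2): δ = 64.60°  ·
  (0,3): δ = 12.53°  ✓
  (0,4): δ = 18.37°  ✓
  (0,5): δ = 55.46°  ·
  (0,6): δ = 133.58°  ·
  (1,2): δ = 104.34°  ·
  (1,3): δ = 52.27°  ·
  (1,4): δ = 21.36°  ✓
  (1,5): δ = 15.73°  ✓
  (1,6): δ = 93.85°  ·
  (2,3): δ = 127.93°  ·
  (2,4): δ = 97.02°  ·
  (2,5): δ = 59.93°  ·
  (2,6): δ = 18.19°  ✓
  (3,4): δ = 149.09°  ·
  (3,5): δ = 112.01°  ·
  (3,6): δ = 33.88°  ·
  (4,5): δ = 142.91°  ·
  (4,6): δ = 64.79°  ·
  (5,6): δ = 101.88°  ·
antipodal pairs: 5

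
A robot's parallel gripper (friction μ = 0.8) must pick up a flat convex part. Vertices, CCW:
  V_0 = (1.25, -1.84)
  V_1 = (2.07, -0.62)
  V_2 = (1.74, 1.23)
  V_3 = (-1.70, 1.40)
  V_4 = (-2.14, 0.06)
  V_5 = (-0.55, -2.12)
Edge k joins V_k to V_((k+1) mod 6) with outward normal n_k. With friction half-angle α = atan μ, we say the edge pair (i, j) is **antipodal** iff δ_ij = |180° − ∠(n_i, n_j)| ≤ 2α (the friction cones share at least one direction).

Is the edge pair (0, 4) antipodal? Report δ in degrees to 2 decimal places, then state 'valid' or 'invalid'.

α = atan 0.8 = 38.66°;  2α = 77.32°
edge 0: e_0 = (+0.82, +1.22);  n_0 = (+0.8300, -0.5578)
edge 4: e_4 = (+1.59, -2.18);  n_4 = (-0.8079, -0.5893)
∠(n_0, n_4) = 109.99°
δ = |180° − 109.99°| = 70.01°
70.01° ≤ 2α = 77.32°  →  valid

δ = 70.01°, valid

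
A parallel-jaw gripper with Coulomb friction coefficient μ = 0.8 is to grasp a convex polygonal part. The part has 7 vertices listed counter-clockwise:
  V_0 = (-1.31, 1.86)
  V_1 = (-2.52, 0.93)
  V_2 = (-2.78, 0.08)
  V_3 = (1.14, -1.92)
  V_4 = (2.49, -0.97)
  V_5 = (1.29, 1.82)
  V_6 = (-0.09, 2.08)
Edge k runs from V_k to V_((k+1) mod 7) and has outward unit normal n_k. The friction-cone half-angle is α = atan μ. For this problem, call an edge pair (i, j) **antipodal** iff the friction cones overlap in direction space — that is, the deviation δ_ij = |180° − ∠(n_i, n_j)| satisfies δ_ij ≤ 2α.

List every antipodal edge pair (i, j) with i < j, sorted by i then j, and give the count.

α = atan 0.8 = 38.66°;  2α = 77.32°
n_0 = (-0.6094, +0.7929)
n_1 = (-0.9563, +0.2925)
n_2 = (-0.4545, -0.8908)
n_3 = (+0.5755, -0.8178)
n_4 = (+0.9186, +0.3951)
n_5 = (+0.1851, +0.9827)
n_6 = (-0.1775, +0.9841)
  (0,1): δ = 144.55°  ·
  (0,2): δ = 64.58°  ✓
  (0,3): δ = 2.41°  ✓
  (0,4): δ = 75.73°  ✓
  (0,5): δ = 131.78°  ·
  (0,6): δ = 152.68°  ·
  (1,2): δ = 100.02°  ·
  (1,3): δ = 37.86°  ✓
  (1,4): δ = 40.28°  ✓
  (1,5): δ = 96.34°  ·
  (1,6): δ = 117.23°  ·
  (2,3): δ = 117.83°  ·
  (2,4): δ = 39.70°  ✓
  (2,5): δ = 16.36°  ✓
  (2,6): δ = 37.25°  ✓
  (3,4): δ = 101.86°  ·
  (3,5): δ = 45.80°  ✓
  (3,6): δ = 24.91°  ✓
  (4,5): δ = 123.94°  ·
  (4,6): δ = 103.05°  ·
  (5,6): δ = 159.11°  ·
antipodal pairs: 10

count = 10; pairs: (0,2), (0,3), (0,4), (1,3), (1,4), (2,4), (2,5), (2,6), (3,5), (3,6)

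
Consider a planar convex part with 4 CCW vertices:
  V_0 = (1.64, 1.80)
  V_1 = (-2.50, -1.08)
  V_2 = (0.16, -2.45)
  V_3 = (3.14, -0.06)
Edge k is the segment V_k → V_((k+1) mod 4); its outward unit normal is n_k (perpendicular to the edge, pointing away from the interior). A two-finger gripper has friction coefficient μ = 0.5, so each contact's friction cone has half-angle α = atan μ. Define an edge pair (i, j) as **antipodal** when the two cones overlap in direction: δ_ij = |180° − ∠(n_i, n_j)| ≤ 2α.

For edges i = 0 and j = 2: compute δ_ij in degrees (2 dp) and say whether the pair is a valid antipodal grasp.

δ = 3.91°, valid

α = atan 0.5 = 26.57°;  2α = 53.13°
edge 0: e_0 = (-4.14, -2.88);  n_0 = (-0.5711, +0.8209)
edge 2: e_2 = (+2.98, +2.39);  n_2 = (+0.6257, -0.7801)
∠(n_0, n_2) = 176.09°
δ = |180° − 176.09°| = 3.91°
3.91° ≤ 2α = 53.13°  →  valid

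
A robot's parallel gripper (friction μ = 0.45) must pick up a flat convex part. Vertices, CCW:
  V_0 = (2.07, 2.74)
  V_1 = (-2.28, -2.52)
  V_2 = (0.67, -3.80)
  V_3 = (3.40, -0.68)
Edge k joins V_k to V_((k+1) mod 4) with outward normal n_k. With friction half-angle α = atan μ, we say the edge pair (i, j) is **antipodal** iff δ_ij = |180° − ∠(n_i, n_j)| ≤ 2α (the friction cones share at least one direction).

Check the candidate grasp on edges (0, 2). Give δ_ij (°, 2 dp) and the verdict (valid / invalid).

δ = 1.60°, valid

α = atan 0.45 = 24.23°;  2α = 48.46°
edge 0: e_0 = (-4.35, -5.26);  n_0 = (-0.7706, +0.6373)
edge 2: e_2 = (+2.73, +3.12);  n_2 = (+0.7526, -0.6585)
∠(n_0, n_2) = 178.40°
δ = |180° − 178.40°| = 1.60°
1.60° ≤ 2α = 48.46°  →  valid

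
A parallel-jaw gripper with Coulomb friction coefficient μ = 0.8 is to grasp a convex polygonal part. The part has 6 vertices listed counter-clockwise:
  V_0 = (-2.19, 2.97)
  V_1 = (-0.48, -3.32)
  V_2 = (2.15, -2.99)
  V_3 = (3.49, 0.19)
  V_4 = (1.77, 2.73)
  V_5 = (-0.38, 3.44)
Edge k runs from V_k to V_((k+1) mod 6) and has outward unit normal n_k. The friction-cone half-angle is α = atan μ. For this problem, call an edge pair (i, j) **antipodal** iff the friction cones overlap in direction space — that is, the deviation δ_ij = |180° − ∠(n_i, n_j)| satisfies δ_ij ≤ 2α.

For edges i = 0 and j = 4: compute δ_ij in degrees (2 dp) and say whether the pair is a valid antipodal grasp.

α = atan 0.8 = 38.66°;  2α = 77.32°
edge 0: e_0 = (+1.71, -6.29);  n_0 = (-0.9650, -0.2623)
edge 4: e_4 = (-2.15, +0.71);  n_4 = (+0.3136, +0.9496)
∠(n_0, n_4) = 123.48°
δ = |180° − 123.48°| = 56.52°
56.52° ≤ 2α = 77.32°  →  valid

δ = 56.52°, valid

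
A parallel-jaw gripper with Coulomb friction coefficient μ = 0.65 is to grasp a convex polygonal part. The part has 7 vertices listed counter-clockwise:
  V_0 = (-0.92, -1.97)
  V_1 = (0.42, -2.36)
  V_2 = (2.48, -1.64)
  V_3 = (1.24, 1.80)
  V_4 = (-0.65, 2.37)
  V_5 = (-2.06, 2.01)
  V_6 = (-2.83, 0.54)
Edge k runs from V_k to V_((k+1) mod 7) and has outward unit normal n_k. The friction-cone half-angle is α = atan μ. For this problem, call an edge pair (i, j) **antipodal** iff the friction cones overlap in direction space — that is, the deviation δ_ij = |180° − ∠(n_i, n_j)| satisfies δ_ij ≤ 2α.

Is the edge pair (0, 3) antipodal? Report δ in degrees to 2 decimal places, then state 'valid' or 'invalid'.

α = atan 0.65 = 33.02°;  2α = 66.05°
edge 0: e_0 = (+1.34, -0.39);  n_0 = (-0.2794, -0.9602)
edge 3: e_3 = (-1.89, +0.57);  n_3 = (+0.2887, +0.9574)
∠(n_0, n_3) = 179.44°
δ = |180° − 179.44°| = 0.56°
0.56° ≤ 2α = 66.05°  →  valid

δ = 0.56°, valid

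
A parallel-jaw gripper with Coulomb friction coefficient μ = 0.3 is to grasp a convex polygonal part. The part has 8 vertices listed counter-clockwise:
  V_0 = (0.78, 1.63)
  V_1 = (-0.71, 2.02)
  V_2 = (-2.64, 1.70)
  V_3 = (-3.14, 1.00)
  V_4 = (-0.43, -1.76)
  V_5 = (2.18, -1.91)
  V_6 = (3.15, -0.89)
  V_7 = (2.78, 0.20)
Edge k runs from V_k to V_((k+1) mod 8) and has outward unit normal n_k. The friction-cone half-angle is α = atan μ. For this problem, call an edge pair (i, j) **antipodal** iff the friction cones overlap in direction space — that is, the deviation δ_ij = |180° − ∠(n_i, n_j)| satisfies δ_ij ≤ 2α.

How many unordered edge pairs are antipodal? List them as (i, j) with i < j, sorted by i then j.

α = atan 0.3 = 16.70°;  2α = 33.40°
n_0 = (+0.2532, +0.9674)
n_1 = (-0.1636, +0.9865)
n_2 = (-0.8137, +0.5812)
n_3 = (-0.7135, -0.7006)
n_4 = (-0.0574, -0.9984)
n_5 = (+0.7246, -0.6891)
n_6 = (+0.9469, +0.3214)
n_7 = (+0.5816, +0.8135)
  (0,1): δ = 155.92°  ·
  (0,2): δ = 110.87°  ·
  (0,3): δ = 30.86°  ✓
  (0,4): δ = 11.38°  ✓
  (0,5): δ = 61.11°  ·
  (0,6): δ = 123.42°  ·
  (0,7): δ = 159.10°  ·
  (1,2): δ = 134.95°  ·
  (1,3): δ = 54.94°  ·
  (1,4): δ = 12.70°  ✓
  (1,5): δ = 37.03°  ·
  (1,6): δ = 99.34°  ·
  (1,7): δ = 135.02°  ·
  (2,3): δ = 99.99°  ·
  (2,4): δ = 57.75°  ·
  (2,5): δ = 8.02°  ✓
  (2,6): δ = 54.29°  ·
  (2,7): δ = 89.97°  ·
  (3,4): δ = 137.77°  ·
  (3,5): δ = 88.04°  ·
  (3,6): δ = 25.73°  ✓
  (3,7): δ = 9.96°  ✓
  (4,5): δ = 130.27°  ·
  (4,6): δ = 67.96°  ·
  (4,7): δ = 32.28°  ✓
  (5,6): δ = 117.69°  ·
  (5,7): δ = 82.00°  ·
  (6,7): δ = 144.31°  ·
antipodal pairs: 7

count = 7; pairs: (0,3), (0,4), (1,4), (2,5), (3,6), (3,7), (4,7)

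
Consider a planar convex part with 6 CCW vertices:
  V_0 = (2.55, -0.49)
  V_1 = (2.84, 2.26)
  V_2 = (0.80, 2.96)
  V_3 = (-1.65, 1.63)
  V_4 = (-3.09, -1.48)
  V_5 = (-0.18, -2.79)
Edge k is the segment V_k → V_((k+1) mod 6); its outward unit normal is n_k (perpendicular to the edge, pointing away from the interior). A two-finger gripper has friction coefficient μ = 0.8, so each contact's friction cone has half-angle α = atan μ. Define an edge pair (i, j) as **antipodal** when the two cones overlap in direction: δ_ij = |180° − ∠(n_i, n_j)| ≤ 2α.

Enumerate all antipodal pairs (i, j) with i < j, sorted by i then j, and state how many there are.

α = atan 0.8 = 38.66°;  2α = 77.32°
n_0 = (+0.9945, -0.1049)
n_1 = (+0.3246, +0.9459)
n_2 = (-0.4771, +0.8789)
n_3 = (-0.9074, +0.4202)
n_4 = (-0.4105, -0.9119)
n_5 = (+0.6443, -0.7648)
  (0,1): δ = 102.92°  ·
  (0,2): δ = 55.48°  ✓
  (0,3): δ = 18.83°  ✓
  (0,4): δ = 71.78°  ✓
  (0,5): δ = 136.13°  ·
  (1,2): δ = 132.57°  ·
  (1,3): δ = 95.91°  ·
  (1,4): δ = 5.30°  ✓
  (1,5): δ = 59.05°  ✓
  (2,3): δ = 143.34°  ·
  (2,4): δ = 52.73°  ✓
  (2,5): δ = 11.62°  ✓
  (3,4): δ = 89.39°  ·
  (3,5): δ = 25.04°  ✓
  (4,5): δ = 115.65°  ·
antipodal pairs: 8

count = 8; pairs: (0,2), (0,3), (0,4), (1,4), (1,5), (2,4), (2,5), (3,5)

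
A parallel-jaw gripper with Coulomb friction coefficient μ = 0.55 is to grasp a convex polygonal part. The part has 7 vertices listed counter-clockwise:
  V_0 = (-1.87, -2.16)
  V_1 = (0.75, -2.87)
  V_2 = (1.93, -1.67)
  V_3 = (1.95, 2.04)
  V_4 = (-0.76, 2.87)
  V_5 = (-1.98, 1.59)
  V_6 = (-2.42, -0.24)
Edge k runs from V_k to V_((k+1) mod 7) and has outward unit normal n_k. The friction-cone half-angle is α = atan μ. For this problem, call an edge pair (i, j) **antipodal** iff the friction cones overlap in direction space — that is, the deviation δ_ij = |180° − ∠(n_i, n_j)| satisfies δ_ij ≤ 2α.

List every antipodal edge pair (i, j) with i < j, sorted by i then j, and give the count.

α = atan 0.55 = 28.81°;  2α = 57.62°
n_0 = (-0.2616, -0.9652)
n_1 = (+0.7130, -0.7011)
n_2 = (+1.0000, -0.0054)
n_3 = (+0.2928, +0.9562)
n_4 = (-0.7239, +0.6899)
n_5 = (-0.9723, +0.2338)
n_6 = (-0.9613, -0.2754)
  (0,1): δ = 119.36°  ·
  (0,2): δ = 75.15°  ·
  (0,3): δ = 1.87°  ✓
  (0,4): δ = 61.54°  ·
  (0,5): δ = 91.64°  ·
  (0,6): δ = 121.15°  ·
  (1,2): δ = 135.79°  ·
  (1,3): δ = 62.51°  ·
  (1,4): δ = 0.89°  ✓
  (1,5): δ = 31.00°  ✓
  (1,6): δ = 60.50°  ·
  (2,3): δ = 106.72°  ·
  (2,4): δ = 43.32°  ✓
  (2,5): δ = 13.21°  ✓
  (2,6): δ = 16.29°  ✓
  (3,4): δ = 116.60°  ·
  (3,5): δ = 86.49°  ·
  (3,6): δ = 56.99°  ✓
  (4,5): δ = 149.89°  ·
  (4,6): δ = 120.39°  ·
  (5,6): δ = 150.50°  ·
antipodal pairs: 7

count = 7; pairs: (0,3), (1,4), (1,5), (2,4), (2,5), (2,6), (3,6)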